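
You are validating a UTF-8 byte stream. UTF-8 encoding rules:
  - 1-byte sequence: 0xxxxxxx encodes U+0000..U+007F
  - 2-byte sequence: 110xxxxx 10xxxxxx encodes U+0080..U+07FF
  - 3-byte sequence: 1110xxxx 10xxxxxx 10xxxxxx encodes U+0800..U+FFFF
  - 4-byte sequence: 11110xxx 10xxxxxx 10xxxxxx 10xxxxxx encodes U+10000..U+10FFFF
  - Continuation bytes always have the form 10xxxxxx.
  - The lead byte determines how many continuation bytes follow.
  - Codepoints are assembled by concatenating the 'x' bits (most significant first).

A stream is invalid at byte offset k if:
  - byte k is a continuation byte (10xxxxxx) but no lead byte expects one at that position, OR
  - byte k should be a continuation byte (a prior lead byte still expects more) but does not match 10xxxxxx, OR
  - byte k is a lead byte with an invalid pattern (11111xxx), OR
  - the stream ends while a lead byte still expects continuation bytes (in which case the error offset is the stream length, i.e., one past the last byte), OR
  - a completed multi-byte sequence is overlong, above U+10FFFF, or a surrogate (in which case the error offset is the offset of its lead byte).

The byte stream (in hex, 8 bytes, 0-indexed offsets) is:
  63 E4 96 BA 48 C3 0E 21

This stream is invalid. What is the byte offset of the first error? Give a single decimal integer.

Byte[0]=63: 1-byte ASCII. cp=U+0063
Byte[1]=E4: 3-byte lead, need 2 cont bytes. acc=0x4
Byte[2]=96: continuation. acc=(acc<<6)|0x16=0x116
Byte[3]=BA: continuation. acc=(acc<<6)|0x3A=0x45BA
Completed: cp=U+45BA (starts at byte 1)
Byte[4]=48: 1-byte ASCII. cp=U+0048
Byte[5]=C3: 2-byte lead, need 1 cont bytes. acc=0x3
Byte[6]=0E: expected 10xxxxxx continuation. INVALID

Answer: 6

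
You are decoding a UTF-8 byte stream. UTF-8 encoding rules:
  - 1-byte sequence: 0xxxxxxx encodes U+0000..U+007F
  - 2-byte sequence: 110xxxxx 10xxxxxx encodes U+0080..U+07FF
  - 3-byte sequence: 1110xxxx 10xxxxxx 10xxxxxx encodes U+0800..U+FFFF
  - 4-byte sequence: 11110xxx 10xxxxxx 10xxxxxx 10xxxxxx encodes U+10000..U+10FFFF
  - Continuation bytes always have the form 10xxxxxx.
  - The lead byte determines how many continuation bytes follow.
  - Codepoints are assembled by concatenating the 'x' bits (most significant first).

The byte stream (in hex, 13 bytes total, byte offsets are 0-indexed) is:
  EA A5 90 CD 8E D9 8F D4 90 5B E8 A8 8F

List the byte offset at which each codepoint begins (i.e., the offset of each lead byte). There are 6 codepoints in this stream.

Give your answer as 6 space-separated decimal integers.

Byte[0]=EA: 3-byte lead, need 2 cont bytes. acc=0xA
Byte[1]=A5: continuation. acc=(acc<<6)|0x25=0x2A5
Byte[2]=90: continuation. acc=(acc<<6)|0x10=0xA950
Completed: cp=U+A950 (starts at byte 0)
Byte[3]=CD: 2-byte lead, need 1 cont bytes. acc=0xD
Byte[4]=8E: continuation. acc=(acc<<6)|0x0E=0x34E
Completed: cp=U+034E (starts at byte 3)
Byte[5]=D9: 2-byte lead, need 1 cont bytes. acc=0x19
Byte[6]=8F: continuation. acc=(acc<<6)|0x0F=0x64F
Completed: cp=U+064F (starts at byte 5)
Byte[7]=D4: 2-byte lead, need 1 cont bytes. acc=0x14
Byte[8]=90: continuation. acc=(acc<<6)|0x10=0x510
Completed: cp=U+0510 (starts at byte 7)
Byte[9]=5B: 1-byte ASCII. cp=U+005B
Byte[10]=E8: 3-byte lead, need 2 cont bytes. acc=0x8
Byte[11]=A8: continuation. acc=(acc<<6)|0x28=0x228
Byte[12]=8F: continuation. acc=(acc<<6)|0x0F=0x8A0F
Completed: cp=U+8A0F (starts at byte 10)

Answer: 0 3 5 7 9 10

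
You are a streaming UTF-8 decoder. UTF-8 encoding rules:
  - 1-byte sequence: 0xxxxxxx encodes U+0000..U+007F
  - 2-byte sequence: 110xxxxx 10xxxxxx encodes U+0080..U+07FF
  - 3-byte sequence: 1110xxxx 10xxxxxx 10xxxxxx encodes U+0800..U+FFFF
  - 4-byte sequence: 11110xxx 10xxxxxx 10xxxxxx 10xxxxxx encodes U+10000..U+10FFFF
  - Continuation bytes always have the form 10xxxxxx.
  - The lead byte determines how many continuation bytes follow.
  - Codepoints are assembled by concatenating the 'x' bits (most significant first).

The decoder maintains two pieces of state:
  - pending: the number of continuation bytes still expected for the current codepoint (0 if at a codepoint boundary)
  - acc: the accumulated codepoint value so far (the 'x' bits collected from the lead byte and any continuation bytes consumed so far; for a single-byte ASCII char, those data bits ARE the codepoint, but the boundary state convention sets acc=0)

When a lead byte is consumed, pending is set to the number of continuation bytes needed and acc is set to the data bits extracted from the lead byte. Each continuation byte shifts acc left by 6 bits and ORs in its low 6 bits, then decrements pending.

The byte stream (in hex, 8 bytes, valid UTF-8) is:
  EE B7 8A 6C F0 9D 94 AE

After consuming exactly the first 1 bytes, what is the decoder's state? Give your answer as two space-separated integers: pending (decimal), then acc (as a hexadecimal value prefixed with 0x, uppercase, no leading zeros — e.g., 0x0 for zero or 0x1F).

Answer: 2 0xE

Derivation:
Byte[0]=EE: 3-byte lead. pending=2, acc=0xE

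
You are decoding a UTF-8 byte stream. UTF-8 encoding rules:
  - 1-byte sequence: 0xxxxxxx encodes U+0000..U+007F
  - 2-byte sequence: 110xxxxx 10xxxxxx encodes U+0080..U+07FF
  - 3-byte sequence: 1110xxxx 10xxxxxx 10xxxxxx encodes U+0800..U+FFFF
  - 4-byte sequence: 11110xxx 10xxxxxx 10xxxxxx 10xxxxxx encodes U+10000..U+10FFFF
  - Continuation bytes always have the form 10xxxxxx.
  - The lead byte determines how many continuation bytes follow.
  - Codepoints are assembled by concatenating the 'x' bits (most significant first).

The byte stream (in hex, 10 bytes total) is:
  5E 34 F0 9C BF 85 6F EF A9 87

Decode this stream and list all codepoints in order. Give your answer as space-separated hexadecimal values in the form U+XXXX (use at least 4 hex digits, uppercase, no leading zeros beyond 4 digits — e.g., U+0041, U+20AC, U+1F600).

Byte[0]=5E: 1-byte ASCII. cp=U+005E
Byte[1]=34: 1-byte ASCII. cp=U+0034
Byte[2]=F0: 4-byte lead, need 3 cont bytes. acc=0x0
Byte[3]=9C: continuation. acc=(acc<<6)|0x1C=0x1C
Byte[4]=BF: continuation. acc=(acc<<6)|0x3F=0x73F
Byte[5]=85: continuation. acc=(acc<<6)|0x05=0x1CFC5
Completed: cp=U+1CFC5 (starts at byte 2)
Byte[6]=6F: 1-byte ASCII. cp=U+006F
Byte[7]=EF: 3-byte lead, need 2 cont bytes. acc=0xF
Byte[8]=A9: continuation. acc=(acc<<6)|0x29=0x3E9
Byte[9]=87: continuation. acc=(acc<<6)|0x07=0xFA47
Completed: cp=U+FA47 (starts at byte 7)

Answer: U+005E U+0034 U+1CFC5 U+006F U+FA47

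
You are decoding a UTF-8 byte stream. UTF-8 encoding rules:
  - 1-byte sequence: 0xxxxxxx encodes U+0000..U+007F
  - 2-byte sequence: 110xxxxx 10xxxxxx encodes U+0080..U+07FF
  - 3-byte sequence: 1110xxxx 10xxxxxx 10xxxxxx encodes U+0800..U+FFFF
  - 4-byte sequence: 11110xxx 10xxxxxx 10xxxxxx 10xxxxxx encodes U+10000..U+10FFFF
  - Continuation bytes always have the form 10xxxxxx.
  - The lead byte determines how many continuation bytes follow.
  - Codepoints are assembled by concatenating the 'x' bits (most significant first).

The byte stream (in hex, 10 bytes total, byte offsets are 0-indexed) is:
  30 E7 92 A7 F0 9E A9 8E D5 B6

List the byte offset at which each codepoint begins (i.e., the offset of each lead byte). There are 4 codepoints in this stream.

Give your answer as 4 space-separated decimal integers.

Byte[0]=30: 1-byte ASCII. cp=U+0030
Byte[1]=E7: 3-byte lead, need 2 cont bytes. acc=0x7
Byte[2]=92: continuation. acc=(acc<<6)|0x12=0x1D2
Byte[3]=A7: continuation. acc=(acc<<6)|0x27=0x74A7
Completed: cp=U+74A7 (starts at byte 1)
Byte[4]=F0: 4-byte lead, need 3 cont bytes. acc=0x0
Byte[5]=9E: continuation. acc=(acc<<6)|0x1E=0x1E
Byte[6]=A9: continuation. acc=(acc<<6)|0x29=0x7A9
Byte[7]=8E: continuation. acc=(acc<<6)|0x0E=0x1EA4E
Completed: cp=U+1EA4E (starts at byte 4)
Byte[8]=D5: 2-byte lead, need 1 cont bytes. acc=0x15
Byte[9]=B6: continuation. acc=(acc<<6)|0x36=0x576
Completed: cp=U+0576 (starts at byte 8)

Answer: 0 1 4 8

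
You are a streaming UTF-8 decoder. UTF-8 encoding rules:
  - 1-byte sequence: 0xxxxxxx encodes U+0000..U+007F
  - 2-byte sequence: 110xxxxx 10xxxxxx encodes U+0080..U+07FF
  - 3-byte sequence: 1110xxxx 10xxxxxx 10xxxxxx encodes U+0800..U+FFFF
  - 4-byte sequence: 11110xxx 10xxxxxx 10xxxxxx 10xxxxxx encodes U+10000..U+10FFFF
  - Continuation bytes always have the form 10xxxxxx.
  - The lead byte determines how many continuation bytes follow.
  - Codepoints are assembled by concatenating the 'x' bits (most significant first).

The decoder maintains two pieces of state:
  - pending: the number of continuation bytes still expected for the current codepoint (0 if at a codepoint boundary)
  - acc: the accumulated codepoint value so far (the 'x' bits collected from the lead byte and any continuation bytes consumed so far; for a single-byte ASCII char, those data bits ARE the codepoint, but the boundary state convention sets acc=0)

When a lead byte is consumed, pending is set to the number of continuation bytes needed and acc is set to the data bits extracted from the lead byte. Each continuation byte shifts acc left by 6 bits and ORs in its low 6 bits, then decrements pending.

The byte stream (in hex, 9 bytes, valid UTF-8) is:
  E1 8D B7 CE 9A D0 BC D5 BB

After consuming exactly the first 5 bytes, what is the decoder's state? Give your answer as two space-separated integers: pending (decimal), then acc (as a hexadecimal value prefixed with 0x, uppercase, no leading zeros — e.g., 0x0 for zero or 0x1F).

Byte[0]=E1: 3-byte lead. pending=2, acc=0x1
Byte[1]=8D: continuation. acc=(acc<<6)|0x0D=0x4D, pending=1
Byte[2]=B7: continuation. acc=(acc<<6)|0x37=0x1377, pending=0
Byte[3]=CE: 2-byte lead. pending=1, acc=0xE
Byte[4]=9A: continuation. acc=(acc<<6)|0x1A=0x39A, pending=0

Answer: 0 0x39A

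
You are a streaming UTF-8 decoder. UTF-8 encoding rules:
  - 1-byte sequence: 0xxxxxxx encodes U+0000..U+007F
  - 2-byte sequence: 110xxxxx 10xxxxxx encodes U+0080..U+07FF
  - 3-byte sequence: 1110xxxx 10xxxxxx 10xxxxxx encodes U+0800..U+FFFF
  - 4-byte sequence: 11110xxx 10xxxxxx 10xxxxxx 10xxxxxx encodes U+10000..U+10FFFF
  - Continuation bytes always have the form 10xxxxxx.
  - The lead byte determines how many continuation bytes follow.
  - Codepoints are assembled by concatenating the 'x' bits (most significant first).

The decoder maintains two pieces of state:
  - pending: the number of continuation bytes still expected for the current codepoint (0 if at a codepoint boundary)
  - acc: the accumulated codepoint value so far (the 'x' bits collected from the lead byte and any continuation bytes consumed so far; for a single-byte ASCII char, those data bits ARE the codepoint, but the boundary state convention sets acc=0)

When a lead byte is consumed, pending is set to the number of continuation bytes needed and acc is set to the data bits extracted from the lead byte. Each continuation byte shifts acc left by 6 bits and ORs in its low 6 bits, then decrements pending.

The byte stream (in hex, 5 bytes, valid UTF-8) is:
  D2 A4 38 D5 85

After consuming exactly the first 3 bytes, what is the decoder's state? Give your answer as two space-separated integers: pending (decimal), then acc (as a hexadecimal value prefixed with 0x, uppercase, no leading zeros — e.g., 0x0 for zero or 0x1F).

Byte[0]=D2: 2-byte lead. pending=1, acc=0x12
Byte[1]=A4: continuation. acc=(acc<<6)|0x24=0x4A4, pending=0
Byte[2]=38: 1-byte. pending=0, acc=0x0

Answer: 0 0x0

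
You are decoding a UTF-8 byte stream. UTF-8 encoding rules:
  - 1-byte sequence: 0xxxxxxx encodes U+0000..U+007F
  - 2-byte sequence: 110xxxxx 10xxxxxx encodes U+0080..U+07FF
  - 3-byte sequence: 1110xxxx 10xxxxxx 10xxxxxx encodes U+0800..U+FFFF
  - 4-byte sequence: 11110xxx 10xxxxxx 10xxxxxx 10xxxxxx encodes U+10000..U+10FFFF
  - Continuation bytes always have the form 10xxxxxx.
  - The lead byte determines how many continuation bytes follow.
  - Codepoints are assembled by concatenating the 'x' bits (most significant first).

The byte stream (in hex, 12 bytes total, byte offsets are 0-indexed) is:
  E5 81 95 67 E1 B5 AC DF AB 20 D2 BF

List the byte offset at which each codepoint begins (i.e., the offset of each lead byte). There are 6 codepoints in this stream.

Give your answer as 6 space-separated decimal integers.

Byte[0]=E5: 3-byte lead, need 2 cont bytes. acc=0x5
Byte[1]=81: continuation. acc=(acc<<6)|0x01=0x141
Byte[2]=95: continuation. acc=(acc<<6)|0x15=0x5055
Completed: cp=U+5055 (starts at byte 0)
Byte[3]=67: 1-byte ASCII. cp=U+0067
Byte[4]=E1: 3-byte lead, need 2 cont bytes. acc=0x1
Byte[5]=B5: continuation. acc=(acc<<6)|0x35=0x75
Byte[6]=AC: continuation. acc=(acc<<6)|0x2C=0x1D6C
Completed: cp=U+1D6C (starts at byte 4)
Byte[7]=DF: 2-byte lead, need 1 cont bytes. acc=0x1F
Byte[8]=AB: continuation. acc=(acc<<6)|0x2B=0x7EB
Completed: cp=U+07EB (starts at byte 7)
Byte[9]=20: 1-byte ASCII. cp=U+0020
Byte[10]=D2: 2-byte lead, need 1 cont bytes. acc=0x12
Byte[11]=BF: continuation. acc=(acc<<6)|0x3F=0x4BF
Completed: cp=U+04BF (starts at byte 10)

Answer: 0 3 4 7 9 10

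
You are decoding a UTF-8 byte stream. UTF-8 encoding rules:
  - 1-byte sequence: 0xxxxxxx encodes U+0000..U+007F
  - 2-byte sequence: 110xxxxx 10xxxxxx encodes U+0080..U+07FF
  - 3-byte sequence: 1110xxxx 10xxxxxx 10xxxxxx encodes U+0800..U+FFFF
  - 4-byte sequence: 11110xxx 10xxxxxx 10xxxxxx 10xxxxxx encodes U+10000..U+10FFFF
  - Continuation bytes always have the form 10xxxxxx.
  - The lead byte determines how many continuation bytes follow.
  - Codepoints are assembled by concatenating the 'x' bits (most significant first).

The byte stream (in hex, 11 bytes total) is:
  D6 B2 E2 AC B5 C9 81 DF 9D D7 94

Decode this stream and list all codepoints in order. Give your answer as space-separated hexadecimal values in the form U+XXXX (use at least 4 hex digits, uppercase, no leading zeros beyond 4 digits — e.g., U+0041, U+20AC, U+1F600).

Answer: U+05B2 U+2B35 U+0241 U+07DD U+05D4

Derivation:
Byte[0]=D6: 2-byte lead, need 1 cont bytes. acc=0x16
Byte[1]=B2: continuation. acc=(acc<<6)|0x32=0x5B2
Completed: cp=U+05B2 (starts at byte 0)
Byte[2]=E2: 3-byte lead, need 2 cont bytes. acc=0x2
Byte[3]=AC: continuation. acc=(acc<<6)|0x2C=0xAC
Byte[4]=B5: continuation. acc=(acc<<6)|0x35=0x2B35
Completed: cp=U+2B35 (starts at byte 2)
Byte[5]=C9: 2-byte lead, need 1 cont bytes. acc=0x9
Byte[6]=81: continuation. acc=(acc<<6)|0x01=0x241
Completed: cp=U+0241 (starts at byte 5)
Byte[7]=DF: 2-byte lead, need 1 cont bytes. acc=0x1F
Byte[8]=9D: continuation. acc=(acc<<6)|0x1D=0x7DD
Completed: cp=U+07DD (starts at byte 7)
Byte[9]=D7: 2-byte lead, need 1 cont bytes. acc=0x17
Byte[10]=94: continuation. acc=(acc<<6)|0x14=0x5D4
Completed: cp=U+05D4 (starts at byte 9)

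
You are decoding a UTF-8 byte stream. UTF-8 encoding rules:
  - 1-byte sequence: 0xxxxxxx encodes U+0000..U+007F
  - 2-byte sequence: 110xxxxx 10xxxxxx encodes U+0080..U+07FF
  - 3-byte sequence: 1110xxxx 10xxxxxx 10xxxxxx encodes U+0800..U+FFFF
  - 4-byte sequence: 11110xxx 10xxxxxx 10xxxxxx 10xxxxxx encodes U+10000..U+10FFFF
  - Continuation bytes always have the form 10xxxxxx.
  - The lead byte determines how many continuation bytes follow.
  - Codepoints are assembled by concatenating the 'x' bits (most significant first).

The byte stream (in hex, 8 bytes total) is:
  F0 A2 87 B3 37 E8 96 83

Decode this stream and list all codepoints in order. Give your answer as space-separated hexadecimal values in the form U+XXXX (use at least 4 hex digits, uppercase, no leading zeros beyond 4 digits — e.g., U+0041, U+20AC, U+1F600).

Answer: U+221F3 U+0037 U+8583

Derivation:
Byte[0]=F0: 4-byte lead, need 3 cont bytes. acc=0x0
Byte[1]=A2: continuation. acc=(acc<<6)|0x22=0x22
Byte[2]=87: continuation. acc=(acc<<6)|0x07=0x887
Byte[3]=B3: continuation. acc=(acc<<6)|0x33=0x221F3
Completed: cp=U+221F3 (starts at byte 0)
Byte[4]=37: 1-byte ASCII. cp=U+0037
Byte[5]=E8: 3-byte lead, need 2 cont bytes. acc=0x8
Byte[6]=96: continuation. acc=(acc<<6)|0x16=0x216
Byte[7]=83: continuation. acc=(acc<<6)|0x03=0x8583
Completed: cp=U+8583 (starts at byte 5)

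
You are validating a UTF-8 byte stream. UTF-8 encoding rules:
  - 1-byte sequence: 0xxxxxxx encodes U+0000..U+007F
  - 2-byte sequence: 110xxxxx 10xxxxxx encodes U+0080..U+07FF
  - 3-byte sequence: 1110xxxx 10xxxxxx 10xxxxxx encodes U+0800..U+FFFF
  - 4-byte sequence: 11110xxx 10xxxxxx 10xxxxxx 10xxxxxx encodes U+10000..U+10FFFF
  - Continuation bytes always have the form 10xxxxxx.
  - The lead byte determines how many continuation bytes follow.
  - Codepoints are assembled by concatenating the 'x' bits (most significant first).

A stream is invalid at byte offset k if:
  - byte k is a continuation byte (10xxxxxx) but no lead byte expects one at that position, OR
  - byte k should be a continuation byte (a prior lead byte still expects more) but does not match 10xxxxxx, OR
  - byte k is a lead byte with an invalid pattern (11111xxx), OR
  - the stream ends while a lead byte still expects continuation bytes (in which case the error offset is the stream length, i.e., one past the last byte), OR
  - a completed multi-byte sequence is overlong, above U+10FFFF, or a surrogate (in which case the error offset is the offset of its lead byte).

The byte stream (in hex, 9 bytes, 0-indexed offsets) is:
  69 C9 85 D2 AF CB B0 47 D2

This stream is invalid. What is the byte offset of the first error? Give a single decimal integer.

Byte[0]=69: 1-byte ASCII. cp=U+0069
Byte[1]=C9: 2-byte lead, need 1 cont bytes. acc=0x9
Byte[2]=85: continuation. acc=(acc<<6)|0x05=0x245
Completed: cp=U+0245 (starts at byte 1)
Byte[3]=D2: 2-byte lead, need 1 cont bytes. acc=0x12
Byte[4]=AF: continuation. acc=(acc<<6)|0x2F=0x4AF
Completed: cp=U+04AF (starts at byte 3)
Byte[5]=CB: 2-byte lead, need 1 cont bytes. acc=0xB
Byte[6]=B0: continuation. acc=(acc<<6)|0x30=0x2F0
Completed: cp=U+02F0 (starts at byte 5)
Byte[7]=47: 1-byte ASCII. cp=U+0047
Byte[8]=D2: 2-byte lead, need 1 cont bytes. acc=0x12
Byte[9]: stream ended, expected continuation. INVALID

Answer: 9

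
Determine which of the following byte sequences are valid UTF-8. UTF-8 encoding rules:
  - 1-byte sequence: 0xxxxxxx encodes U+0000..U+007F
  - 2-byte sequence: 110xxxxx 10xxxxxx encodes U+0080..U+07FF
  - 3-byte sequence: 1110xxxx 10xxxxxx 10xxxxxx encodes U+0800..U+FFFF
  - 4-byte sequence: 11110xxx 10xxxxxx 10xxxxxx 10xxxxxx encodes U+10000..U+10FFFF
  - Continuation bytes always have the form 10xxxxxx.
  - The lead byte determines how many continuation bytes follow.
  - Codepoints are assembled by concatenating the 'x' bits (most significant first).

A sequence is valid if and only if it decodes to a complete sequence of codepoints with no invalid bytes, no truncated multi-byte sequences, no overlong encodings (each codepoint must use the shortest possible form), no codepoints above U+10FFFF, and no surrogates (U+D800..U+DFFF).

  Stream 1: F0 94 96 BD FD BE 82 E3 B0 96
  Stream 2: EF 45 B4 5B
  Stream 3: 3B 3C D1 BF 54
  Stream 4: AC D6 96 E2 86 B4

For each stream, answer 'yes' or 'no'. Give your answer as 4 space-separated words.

Stream 1: error at byte offset 4. INVALID
Stream 2: error at byte offset 1. INVALID
Stream 3: decodes cleanly. VALID
Stream 4: error at byte offset 0. INVALID

Answer: no no yes no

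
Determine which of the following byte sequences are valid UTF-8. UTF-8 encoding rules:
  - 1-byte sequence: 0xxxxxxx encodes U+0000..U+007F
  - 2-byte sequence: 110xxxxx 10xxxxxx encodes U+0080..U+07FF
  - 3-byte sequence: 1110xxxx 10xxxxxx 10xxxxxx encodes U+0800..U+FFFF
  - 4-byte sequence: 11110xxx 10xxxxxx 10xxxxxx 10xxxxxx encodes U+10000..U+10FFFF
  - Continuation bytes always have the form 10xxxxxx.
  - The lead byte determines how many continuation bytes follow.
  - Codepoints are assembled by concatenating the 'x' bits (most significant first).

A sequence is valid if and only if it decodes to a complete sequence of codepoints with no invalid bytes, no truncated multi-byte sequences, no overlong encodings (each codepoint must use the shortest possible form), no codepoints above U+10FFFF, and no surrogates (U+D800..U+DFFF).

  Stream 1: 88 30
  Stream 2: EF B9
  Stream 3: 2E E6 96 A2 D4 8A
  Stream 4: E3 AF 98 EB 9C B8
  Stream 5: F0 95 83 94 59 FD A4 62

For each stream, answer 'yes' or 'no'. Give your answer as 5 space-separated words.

Stream 1: error at byte offset 0. INVALID
Stream 2: error at byte offset 2. INVALID
Stream 3: decodes cleanly. VALID
Stream 4: decodes cleanly. VALID
Stream 5: error at byte offset 5. INVALID

Answer: no no yes yes no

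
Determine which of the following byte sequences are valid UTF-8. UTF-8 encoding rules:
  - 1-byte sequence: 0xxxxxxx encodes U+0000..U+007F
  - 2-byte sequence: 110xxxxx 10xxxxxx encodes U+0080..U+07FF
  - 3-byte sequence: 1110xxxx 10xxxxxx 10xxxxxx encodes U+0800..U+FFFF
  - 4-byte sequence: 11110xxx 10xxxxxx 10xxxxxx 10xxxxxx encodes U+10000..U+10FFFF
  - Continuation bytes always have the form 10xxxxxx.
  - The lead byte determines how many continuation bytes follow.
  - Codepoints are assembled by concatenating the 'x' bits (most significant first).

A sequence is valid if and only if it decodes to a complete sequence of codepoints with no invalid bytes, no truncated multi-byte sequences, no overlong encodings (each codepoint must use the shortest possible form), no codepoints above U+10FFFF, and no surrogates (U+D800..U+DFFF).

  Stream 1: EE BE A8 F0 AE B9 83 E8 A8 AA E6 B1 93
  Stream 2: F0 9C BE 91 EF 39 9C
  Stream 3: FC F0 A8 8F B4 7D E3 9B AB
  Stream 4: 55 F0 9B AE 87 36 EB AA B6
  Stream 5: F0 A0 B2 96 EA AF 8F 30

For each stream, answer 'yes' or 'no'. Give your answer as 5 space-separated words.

Stream 1: decodes cleanly. VALID
Stream 2: error at byte offset 5. INVALID
Stream 3: error at byte offset 0. INVALID
Stream 4: decodes cleanly. VALID
Stream 5: decodes cleanly. VALID

Answer: yes no no yes yes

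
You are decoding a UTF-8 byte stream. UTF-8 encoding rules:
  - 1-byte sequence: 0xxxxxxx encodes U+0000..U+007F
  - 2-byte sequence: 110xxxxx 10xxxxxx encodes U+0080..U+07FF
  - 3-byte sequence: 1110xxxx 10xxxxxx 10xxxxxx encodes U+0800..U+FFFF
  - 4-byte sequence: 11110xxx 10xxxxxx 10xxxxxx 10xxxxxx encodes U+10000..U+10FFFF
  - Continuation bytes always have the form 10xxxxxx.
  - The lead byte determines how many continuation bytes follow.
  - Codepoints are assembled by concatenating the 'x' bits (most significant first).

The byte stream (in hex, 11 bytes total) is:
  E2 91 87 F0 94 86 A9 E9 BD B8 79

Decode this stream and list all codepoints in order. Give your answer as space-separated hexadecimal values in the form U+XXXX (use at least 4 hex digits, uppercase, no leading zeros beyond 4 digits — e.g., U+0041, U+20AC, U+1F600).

Byte[0]=E2: 3-byte lead, need 2 cont bytes. acc=0x2
Byte[1]=91: continuation. acc=(acc<<6)|0x11=0x91
Byte[2]=87: continuation. acc=(acc<<6)|0x07=0x2447
Completed: cp=U+2447 (starts at byte 0)
Byte[3]=F0: 4-byte lead, need 3 cont bytes. acc=0x0
Byte[4]=94: continuation. acc=(acc<<6)|0x14=0x14
Byte[5]=86: continuation. acc=(acc<<6)|0x06=0x506
Byte[6]=A9: continuation. acc=(acc<<6)|0x29=0x141A9
Completed: cp=U+141A9 (starts at byte 3)
Byte[7]=E9: 3-byte lead, need 2 cont bytes. acc=0x9
Byte[8]=BD: continuation. acc=(acc<<6)|0x3D=0x27D
Byte[9]=B8: continuation. acc=(acc<<6)|0x38=0x9F78
Completed: cp=U+9F78 (starts at byte 7)
Byte[10]=79: 1-byte ASCII. cp=U+0079

Answer: U+2447 U+141A9 U+9F78 U+0079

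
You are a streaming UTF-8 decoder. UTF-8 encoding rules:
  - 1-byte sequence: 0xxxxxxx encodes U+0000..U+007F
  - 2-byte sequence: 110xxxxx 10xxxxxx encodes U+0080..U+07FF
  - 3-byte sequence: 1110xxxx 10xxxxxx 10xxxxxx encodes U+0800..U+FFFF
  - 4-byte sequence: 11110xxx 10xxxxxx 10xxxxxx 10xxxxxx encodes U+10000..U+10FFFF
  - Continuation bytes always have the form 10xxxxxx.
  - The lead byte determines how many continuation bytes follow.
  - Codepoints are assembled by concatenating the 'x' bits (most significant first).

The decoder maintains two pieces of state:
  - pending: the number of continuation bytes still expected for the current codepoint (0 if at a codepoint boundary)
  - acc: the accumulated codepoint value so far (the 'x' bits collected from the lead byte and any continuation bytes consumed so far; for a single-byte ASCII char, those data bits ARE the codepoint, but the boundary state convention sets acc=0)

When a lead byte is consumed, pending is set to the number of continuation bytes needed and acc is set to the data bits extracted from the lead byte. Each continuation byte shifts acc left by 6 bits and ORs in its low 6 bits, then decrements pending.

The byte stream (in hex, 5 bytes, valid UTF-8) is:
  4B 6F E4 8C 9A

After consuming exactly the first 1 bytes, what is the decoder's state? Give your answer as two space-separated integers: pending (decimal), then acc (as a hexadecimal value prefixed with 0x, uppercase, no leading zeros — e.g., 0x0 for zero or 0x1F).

Byte[0]=4B: 1-byte. pending=0, acc=0x0

Answer: 0 0x0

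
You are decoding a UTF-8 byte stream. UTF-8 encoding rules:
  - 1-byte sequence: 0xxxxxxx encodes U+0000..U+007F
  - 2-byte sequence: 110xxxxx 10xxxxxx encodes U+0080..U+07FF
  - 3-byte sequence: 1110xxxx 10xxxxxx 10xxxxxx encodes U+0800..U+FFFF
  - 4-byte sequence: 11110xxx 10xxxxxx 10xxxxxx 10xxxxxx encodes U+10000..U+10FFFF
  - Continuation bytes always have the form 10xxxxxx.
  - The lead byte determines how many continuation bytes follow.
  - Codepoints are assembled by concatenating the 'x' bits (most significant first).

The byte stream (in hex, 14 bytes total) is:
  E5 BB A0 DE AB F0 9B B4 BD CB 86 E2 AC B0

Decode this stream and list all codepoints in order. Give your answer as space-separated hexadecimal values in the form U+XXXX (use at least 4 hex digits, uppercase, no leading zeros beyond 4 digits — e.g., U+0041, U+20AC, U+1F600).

Answer: U+5EE0 U+07AB U+1BD3D U+02C6 U+2B30

Derivation:
Byte[0]=E5: 3-byte lead, need 2 cont bytes. acc=0x5
Byte[1]=BB: continuation. acc=(acc<<6)|0x3B=0x17B
Byte[2]=A0: continuation. acc=(acc<<6)|0x20=0x5EE0
Completed: cp=U+5EE0 (starts at byte 0)
Byte[3]=DE: 2-byte lead, need 1 cont bytes. acc=0x1E
Byte[4]=AB: continuation. acc=(acc<<6)|0x2B=0x7AB
Completed: cp=U+07AB (starts at byte 3)
Byte[5]=F0: 4-byte lead, need 3 cont bytes. acc=0x0
Byte[6]=9B: continuation. acc=(acc<<6)|0x1B=0x1B
Byte[7]=B4: continuation. acc=(acc<<6)|0x34=0x6F4
Byte[8]=BD: continuation. acc=(acc<<6)|0x3D=0x1BD3D
Completed: cp=U+1BD3D (starts at byte 5)
Byte[9]=CB: 2-byte lead, need 1 cont bytes. acc=0xB
Byte[10]=86: continuation. acc=(acc<<6)|0x06=0x2C6
Completed: cp=U+02C6 (starts at byte 9)
Byte[11]=E2: 3-byte lead, need 2 cont bytes. acc=0x2
Byte[12]=AC: continuation. acc=(acc<<6)|0x2C=0xAC
Byte[13]=B0: continuation. acc=(acc<<6)|0x30=0x2B30
Completed: cp=U+2B30 (starts at byte 11)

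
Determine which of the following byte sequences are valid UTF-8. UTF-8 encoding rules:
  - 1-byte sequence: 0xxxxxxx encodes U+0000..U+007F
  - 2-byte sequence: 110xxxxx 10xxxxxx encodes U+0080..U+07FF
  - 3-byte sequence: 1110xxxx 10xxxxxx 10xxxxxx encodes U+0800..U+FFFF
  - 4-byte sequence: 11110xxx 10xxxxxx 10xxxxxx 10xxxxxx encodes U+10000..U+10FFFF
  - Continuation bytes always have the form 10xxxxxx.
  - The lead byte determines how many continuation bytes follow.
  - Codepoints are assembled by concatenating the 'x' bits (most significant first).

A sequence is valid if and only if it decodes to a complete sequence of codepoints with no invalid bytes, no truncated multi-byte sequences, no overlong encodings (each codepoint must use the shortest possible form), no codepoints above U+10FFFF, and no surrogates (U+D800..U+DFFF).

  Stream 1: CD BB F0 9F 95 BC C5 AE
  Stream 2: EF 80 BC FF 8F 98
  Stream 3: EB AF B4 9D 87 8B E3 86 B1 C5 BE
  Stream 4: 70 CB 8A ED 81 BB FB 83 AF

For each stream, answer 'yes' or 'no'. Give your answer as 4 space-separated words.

Answer: yes no no no

Derivation:
Stream 1: decodes cleanly. VALID
Stream 2: error at byte offset 3. INVALID
Stream 3: error at byte offset 3. INVALID
Stream 4: error at byte offset 6. INVALID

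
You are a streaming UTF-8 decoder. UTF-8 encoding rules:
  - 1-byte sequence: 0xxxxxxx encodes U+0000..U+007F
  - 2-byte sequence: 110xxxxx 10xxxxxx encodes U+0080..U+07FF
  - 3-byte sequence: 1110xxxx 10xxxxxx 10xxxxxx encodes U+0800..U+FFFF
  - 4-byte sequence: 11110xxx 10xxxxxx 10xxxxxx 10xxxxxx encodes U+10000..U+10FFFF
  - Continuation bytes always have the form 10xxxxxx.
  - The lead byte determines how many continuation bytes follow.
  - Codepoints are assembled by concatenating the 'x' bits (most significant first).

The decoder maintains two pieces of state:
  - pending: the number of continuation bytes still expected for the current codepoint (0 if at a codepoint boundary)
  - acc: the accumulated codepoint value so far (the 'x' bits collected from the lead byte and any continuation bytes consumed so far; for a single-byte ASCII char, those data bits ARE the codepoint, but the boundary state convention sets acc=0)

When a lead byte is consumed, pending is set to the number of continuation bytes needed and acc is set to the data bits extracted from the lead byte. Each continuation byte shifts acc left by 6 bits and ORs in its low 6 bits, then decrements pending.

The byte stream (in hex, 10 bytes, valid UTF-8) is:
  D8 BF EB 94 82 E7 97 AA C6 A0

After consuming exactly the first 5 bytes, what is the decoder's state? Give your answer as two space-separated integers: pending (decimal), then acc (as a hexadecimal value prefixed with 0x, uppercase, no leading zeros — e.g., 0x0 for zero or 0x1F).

Answer: 0 0xB502

Derivation:
Byte[0]=D8: 2-byte lead. pending=1, acc=0x18
Byte[1]=BF: continuation. acc=(acc<<6)|0x3F=0x63F, pending=0
Byte[2]=EB: 3-byte lead. pending=2, acc=0xB
Byte[3]=94: continuation. acc=(acc<<6)|0x14=0x2D4, pending=1
Byte[4]=82: continuation. acc=(acc<<6)|0x02=0xB502, pending=0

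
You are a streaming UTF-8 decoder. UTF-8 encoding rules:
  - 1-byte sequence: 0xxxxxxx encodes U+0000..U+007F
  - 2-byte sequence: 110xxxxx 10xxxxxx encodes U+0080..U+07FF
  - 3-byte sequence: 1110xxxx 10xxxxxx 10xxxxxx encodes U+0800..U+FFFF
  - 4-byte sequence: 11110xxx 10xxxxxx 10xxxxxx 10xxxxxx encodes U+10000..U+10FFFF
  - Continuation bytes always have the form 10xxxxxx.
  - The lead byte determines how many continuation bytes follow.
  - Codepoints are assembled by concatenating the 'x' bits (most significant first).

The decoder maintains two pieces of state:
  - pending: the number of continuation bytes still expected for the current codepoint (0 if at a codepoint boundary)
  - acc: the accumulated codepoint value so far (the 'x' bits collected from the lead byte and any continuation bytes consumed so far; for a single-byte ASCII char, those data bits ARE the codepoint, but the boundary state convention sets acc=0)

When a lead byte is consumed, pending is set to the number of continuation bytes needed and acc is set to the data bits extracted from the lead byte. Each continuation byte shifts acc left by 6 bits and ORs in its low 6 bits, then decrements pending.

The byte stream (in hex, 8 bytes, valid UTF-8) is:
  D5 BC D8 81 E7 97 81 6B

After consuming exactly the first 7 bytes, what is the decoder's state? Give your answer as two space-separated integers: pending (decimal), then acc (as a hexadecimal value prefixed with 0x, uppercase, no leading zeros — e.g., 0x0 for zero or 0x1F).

Answer: 0 0x75C1

Derivation:
Byte[0]=D5: 2-byte lead. pending=1, acc=0x15
Byte[1]=BC: continuation. acc=(acc<<6)|0x3C=0x57C, pending=0
Byte[2]=D8: 2-byte lead. pending=1, acc=0x18
Byte[3]=81: continuation. acc=(acc<<6)|0x01=0x601, pending=0
Byte[4]=E7: 3-byte lead. pending=2, acc=0x7
Byte[5]=97: continuation. acc=(acc<<6)|0x17=0x1D7, pending=1
Byte[6]=81: continuation. acc=(acc<<6)|0x01=0x75C1, pending=0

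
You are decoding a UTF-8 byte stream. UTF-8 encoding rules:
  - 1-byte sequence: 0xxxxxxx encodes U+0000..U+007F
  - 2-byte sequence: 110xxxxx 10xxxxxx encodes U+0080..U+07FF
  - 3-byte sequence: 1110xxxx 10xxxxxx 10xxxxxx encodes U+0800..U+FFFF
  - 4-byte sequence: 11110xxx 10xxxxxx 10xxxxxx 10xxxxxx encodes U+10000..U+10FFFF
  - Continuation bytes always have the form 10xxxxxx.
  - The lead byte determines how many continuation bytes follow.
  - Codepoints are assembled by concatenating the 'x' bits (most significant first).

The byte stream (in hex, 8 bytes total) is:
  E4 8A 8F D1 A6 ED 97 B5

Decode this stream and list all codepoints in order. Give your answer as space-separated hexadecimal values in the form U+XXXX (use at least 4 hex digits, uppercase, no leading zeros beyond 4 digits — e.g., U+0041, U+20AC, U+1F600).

Answer: U+428F U+0466 U+D5F5

Derivation:
Byte[0]=E4: 3-byte lead, need 2 cont bytes. acc=0x4
Byte[1]=8A: continuation. acc=(acc<<6)|0x0A=0x10A
Byte[2]=8F: continuation. acc=(acc<<6)|0x0F=0x428F
Completed: cp=U+428F (starts at byte 0)
Byte[3]=D1: 2-byte lead, need 1 cont bytes. acc=0x11
Byte[4]=A6: continuation. acc=(acc<<6)|0x26=0x466
Completed: cp=U+0466 (starts at byte 3)
Byte[5]=ED: 3-byte lead, need 2 cont bytes. acc=0xD
Byte[6]=97: continuation. acc=(acc<<6)|0x17=0x357
Byte[7]=B5: continuation. acc=(acc<<6)|0x35=0xD5F5
Completed: cp=U+D5F5 (starts at byte 5)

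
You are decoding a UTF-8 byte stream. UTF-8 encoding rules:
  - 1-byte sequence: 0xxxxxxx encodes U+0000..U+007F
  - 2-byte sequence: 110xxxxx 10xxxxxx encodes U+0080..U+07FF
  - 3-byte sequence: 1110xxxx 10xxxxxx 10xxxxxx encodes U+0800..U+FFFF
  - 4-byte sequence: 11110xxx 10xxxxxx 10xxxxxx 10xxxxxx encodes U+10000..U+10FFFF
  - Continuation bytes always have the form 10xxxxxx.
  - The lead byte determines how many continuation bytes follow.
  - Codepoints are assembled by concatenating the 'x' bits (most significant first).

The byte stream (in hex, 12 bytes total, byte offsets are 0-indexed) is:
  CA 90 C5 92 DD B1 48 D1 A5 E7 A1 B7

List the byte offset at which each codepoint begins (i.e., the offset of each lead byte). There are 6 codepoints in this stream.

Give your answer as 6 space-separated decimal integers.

Answer: 0 2 4 6 7 9

Derivation:
Byte[0]=CA: 2-byte lead, need 1 cont bytes. acc=0xA
Byte[1]=90: continuation. acc=(acc<<6)|0x10=0x290
Completed: cp=U+0290 (starts at byte 0)
Byte[2]=C5: 2-byte lead, need 1 cont bytes. acc=0x5
Byte[3]=92: continuation. acc=(acc<<6)|0x12=0x152
Completed: cp=U+0152 (starts at byte 2)
Byte[4]=DD: 2-byte lead, need 1 cont bytes. acc=0x1D
Byte[5]=B1: continuation. acc=(acc<<6)|0x31=0x771
Completed: cp=U+0771 (starts at byte 4)
Byte[6]=48: 1-byte ASCII. cp=U+0048
Byte[7]=D1: 2-byte lead, need 1 cont bytes. acc=0x11
Byte[8]=A5: continuation. acc=(acc<<6)|0x25=0x465
Completed: cp=U+0465 (starts at byte 7)
Byte[9]=E7: 3-byte lead, need 2 cont bytes. acc=0x7
Byte[10]=A1: continuation. acc=(acc<<6)|0x21=0x1E1
Byte[11]=B7: continuation. acc=(acc<<6)|0x37=0x7877
Completed: cp=U+7877 (starts at byte 9)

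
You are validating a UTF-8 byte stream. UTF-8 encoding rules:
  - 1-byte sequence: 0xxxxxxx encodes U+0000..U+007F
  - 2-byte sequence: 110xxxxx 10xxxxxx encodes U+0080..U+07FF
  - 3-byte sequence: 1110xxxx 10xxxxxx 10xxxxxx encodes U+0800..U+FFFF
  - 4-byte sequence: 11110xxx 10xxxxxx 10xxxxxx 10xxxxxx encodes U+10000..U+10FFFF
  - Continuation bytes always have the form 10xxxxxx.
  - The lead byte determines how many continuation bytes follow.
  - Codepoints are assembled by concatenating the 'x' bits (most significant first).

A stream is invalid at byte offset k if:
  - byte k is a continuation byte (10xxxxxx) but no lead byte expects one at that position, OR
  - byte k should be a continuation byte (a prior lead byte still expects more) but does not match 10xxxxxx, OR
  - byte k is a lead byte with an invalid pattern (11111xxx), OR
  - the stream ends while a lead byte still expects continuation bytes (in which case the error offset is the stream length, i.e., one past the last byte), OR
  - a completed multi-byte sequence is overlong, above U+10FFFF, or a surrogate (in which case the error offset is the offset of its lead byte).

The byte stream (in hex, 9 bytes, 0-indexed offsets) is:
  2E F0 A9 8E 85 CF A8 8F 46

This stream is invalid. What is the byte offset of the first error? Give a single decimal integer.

Byte[0]=2E: 1-byte ASCII. cp=U+002E
Byte[1]=F0: 4-byte lead, need 3 cont bytes. acc=0x0
Byte[2]=A9: continuation. acc=(acc<<6)|0x29=0x29
Byte[3]=8E: continuation. acc=(acc<<6)|0x0E=0xA4E
Byte[4]=85: continuation. acc=(acc<<6)|0x05=0x29385
Completed: cp=U+29385 (starts at byte 1)
Byte[5]=CF: 2-byte lead, need 1 cont bytes. acc=0xF
Byte[6]=A8: continuation. acc=(acc<<6)|0x28=0x3E8
Completed: cp=U+03E8 (starts at byte 5)
Byte[7]=8F: INVALID lead byte (not 0xxx/110x/1110/11110)

Answer: 7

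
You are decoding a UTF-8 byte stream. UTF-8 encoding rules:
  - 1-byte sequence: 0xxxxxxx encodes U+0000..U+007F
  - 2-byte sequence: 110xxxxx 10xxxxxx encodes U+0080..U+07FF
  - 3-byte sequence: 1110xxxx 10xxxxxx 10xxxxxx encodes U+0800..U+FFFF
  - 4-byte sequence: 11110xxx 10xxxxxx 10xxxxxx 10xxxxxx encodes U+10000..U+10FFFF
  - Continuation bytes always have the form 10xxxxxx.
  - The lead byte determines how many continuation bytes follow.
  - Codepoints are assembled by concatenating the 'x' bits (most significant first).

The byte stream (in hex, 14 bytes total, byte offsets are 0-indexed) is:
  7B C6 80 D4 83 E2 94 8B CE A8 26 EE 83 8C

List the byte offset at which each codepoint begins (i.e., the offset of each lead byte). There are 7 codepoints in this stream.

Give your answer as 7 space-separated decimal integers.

Answer: 0 1 3 5 8 10 11

Derivation:
Byte[0]=7B: 1-byte ASCII. cp=U+007B
Byte[1]=C6: 2-byte lead, need 1 cont bytes. acc=0x6
Byte[2]=80: continuation. acc=(acc<<6)|0x00=0x180
Completed: cp=U+0180 (starts at byte 1)
Byte[3]=D4: 2-byte lead, need 1 cont bytes. acc=0x14
Byte[4]=83: continuation. acc=(acc<<6)|0x03=0x503
Completed: cp=U+0503 (starts at byte 3)
Byte[5]=E2: 3-byte lead, need 2 cont bytes. acc=0x2
Byte[6]=94: continuation. acc=(acc<<6)|0x14=0x94
Byte[7]=8B: continuation. acc=(acc<<6)|0x0B=0x250B
Completed: cp=U+250B (starts at byte 5)
Byte[8]=CE: 2-byte lead, need 1 cont bytes. acc=0xE
Byte[9]=A8: continuation. acc=(acc<<6)|0x28=0x3A8
Completed: cp=U+03A8 (starts at byte 8)
Byte[10]=26: 1-byte ASCII. cp=U+0026
Byte[11]=EE: 3-byte lead, need 2 cont bytes. acc=0xE
Byte[12]=83: continuation. acc=(acc<<6)|0x03=0x383
Byte[13]=8C: continuation. acc=(acc<<6)|0x0C=0xE0CC
Completed: cp=U+E0CC (starts at byte 11)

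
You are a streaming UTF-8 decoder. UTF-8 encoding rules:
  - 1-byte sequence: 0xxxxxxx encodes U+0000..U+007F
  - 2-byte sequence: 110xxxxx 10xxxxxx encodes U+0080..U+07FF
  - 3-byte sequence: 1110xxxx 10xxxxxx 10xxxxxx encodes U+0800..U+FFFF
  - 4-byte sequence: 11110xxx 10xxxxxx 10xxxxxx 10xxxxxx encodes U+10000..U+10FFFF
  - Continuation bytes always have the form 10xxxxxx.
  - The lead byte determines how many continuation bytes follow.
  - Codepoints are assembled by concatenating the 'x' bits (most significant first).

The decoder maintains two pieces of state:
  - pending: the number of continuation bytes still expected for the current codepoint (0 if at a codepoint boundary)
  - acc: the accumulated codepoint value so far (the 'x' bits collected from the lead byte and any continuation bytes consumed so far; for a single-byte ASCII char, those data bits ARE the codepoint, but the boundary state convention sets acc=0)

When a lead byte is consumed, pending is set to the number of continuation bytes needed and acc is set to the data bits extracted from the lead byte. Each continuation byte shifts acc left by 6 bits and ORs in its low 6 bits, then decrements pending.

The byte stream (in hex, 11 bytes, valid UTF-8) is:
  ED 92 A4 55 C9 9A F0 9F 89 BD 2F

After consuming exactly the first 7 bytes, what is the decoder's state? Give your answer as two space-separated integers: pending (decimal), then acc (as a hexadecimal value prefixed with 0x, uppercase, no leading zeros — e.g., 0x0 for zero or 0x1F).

Byte[0]=ED: 3-byte lead. pending=2, acc=0xD
Byte[1]=92: continuation. acc=(acc<<6)|0x12=0x352, pending=1
Byte[2]=A4: continuation. acc=(acc<<6)|0x24=0xD4A4, pending=0
Byte[3]=55: 1-byte. pending=0, acc=0x0
Byte[4]=C9: 2-byte lead. pending=1, acc=0x9
Byte[5]=9A: continuation. acc=(acc<<6)|0x1A=0x25A, pending=0
Byte[6]=F0: 4-byte lead. pending=3, acc=0x0

Answer: 3 0x0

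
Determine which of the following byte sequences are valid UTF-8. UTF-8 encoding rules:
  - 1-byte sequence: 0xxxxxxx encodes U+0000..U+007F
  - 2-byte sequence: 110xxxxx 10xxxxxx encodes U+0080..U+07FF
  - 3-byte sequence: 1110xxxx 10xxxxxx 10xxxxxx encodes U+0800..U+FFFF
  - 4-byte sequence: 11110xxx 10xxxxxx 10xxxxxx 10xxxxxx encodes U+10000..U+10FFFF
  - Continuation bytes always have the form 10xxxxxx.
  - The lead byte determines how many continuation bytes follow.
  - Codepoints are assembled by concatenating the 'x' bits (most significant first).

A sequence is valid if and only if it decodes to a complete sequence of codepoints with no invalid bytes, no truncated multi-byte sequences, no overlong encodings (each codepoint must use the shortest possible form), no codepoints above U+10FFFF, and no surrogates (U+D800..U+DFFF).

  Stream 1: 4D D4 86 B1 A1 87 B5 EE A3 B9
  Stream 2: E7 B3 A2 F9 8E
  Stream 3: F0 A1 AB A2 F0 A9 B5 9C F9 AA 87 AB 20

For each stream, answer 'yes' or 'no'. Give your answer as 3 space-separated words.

Answer: no no no

Derivation:
Stream 1: error at byte offset 3. INVALID
Stream 2: error at byte offset 3. INVALID
Stream 3: error at byte offset 8. INVALID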